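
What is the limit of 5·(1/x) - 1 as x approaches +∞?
Evaluate the dominant behaviour as x → +∞; each term tends to a finite value or vanishes.
Limit = -1.

Final answer: -1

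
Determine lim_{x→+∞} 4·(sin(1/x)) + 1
Evaluate the dominant behaviour as x → +∞; each term tends to a finite value or vanishes.
Limit = 1.

Final answer: 1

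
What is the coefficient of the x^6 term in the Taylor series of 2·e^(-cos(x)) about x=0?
Expand to order 6: 2·e^(-cos(x)) = x^6·e^(-1)/360 + x^4·e^(-1)/6 + x^2·e^(-1) + 2·e^(-1) + O(x^7).
The coefficient of x^6 is e^(-1)/360.

Final answer: e^(-1)/360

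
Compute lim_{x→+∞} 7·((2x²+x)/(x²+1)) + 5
Evaluate the dominant behaviour as x → +∞; each term tends to a finite value or vanishes.
Limit = 19.

Final answer: 19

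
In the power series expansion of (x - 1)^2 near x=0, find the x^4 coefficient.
Expand to order 4: (x - 1)^2 = x^2 - 2·x + 1 + O(x^5).
The coefficient of x^4 is 0.

Final answer: 0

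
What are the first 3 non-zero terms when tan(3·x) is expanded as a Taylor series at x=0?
162·x^5/5 + 9·x^3 + 3·x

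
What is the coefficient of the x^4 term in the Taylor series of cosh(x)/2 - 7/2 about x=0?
Expand to order 4: cosh(x)/2 - 7/2 = x^4/48 + x^2/4 - 3 + O(x^5).
The coefficient of x^4 is 1/48.

Final answer: 1/48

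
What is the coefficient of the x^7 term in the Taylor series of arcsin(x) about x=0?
Expand to order 7: arcsin(x) = 5·x^7/112 + 3·x^5/40 + x^3/6 + x + O(x^8).
The coefficient of x^7 is 5/112.

Final answer: 5/112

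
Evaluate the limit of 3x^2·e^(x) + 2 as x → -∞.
The product is a 0·∞ indeterminate form at x → -∞.
Rewrite the product as 3x^2 / e^(-x) (an ∞/∞ form) and apply L'Hôpital, or use the standard hierarchy e^(|x|) ≫ |x^2| as x → -∞.
The indeterminate product → 0, so the limit = 2.

Final answer: 2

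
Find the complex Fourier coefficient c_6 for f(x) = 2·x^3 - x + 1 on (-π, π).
Compute the real Fourier coefficients first: a_6 = 0, b_6 = 4/9 - 2·π^2/3.
Then c_6 = (a_6 − i·b_6)/2 = -2·i/9 + i·π^2/3.

Final answer: -2·i/9 + i·π^2/3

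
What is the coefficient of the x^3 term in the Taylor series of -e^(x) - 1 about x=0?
Expand to order 3: -e^(x) - 1 = -x^3/6 - x^2/2 - x - 2 + O(x^4).
The coefficient of x^3 is -1/6.

Final answer: -1/6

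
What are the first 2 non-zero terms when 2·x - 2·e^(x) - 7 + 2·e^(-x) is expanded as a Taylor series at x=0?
-2·x - 7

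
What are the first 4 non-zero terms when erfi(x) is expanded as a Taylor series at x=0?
x^7/(21·√(π)) + x^5/(5·√(π)) + 2·x^3/(3·√(π)) + 2·x/√(π)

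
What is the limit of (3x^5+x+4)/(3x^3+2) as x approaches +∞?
This is an ∞/∞ indeterminate form as x → +∞.
Divide numerator and denominator by x^5 and let the lower-order terms vanish; the numerator's degree 5 exceeds the denominator's degree 3, so the quotient diverges.
Limit = ∞.

Final answer: ∞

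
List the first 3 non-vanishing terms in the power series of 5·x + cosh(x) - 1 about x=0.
x^4/24 + x^2/2 + 5·x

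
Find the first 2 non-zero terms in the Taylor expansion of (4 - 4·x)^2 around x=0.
16 - 32·x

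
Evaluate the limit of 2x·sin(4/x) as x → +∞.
As x → +∞: let u = 4/x → 0⁺; then 2·x·sin(4/x) = 2·4·sin(u)/u → 2·4·1 = 8.
Limit = 8.

Final answer: 8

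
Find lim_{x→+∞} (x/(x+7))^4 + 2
As x → +∞: x/(x+7) = 1/(1 + 7/x) → 1, and the 4th power of a limit-1 base also → 1; with the additive constant, 1 + 2 = 3.
Limit = 3.

Final answer: 3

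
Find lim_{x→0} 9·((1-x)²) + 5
Direct substitution at x = 0 gives 14.

Final answer: 14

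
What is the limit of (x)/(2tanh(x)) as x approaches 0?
Both numerator and denominator → 0 as x → 0; this is a 0/0 indeterminate form.
Expand each to leading order near x = 0: numerator ~ x, denominator ~ 2·x.
The limit of the ratio is 1/2.

Final answer: 1/2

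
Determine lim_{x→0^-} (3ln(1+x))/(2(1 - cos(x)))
Both numerator and denominator → 0 as x → 0^-; this is a 0/0 indeterminate form.
Expand each to leading order near x = 0: numerator ~ 3·x, denominator ~ x^2.
The limit of the ratio is -∞.

Final answer: -∞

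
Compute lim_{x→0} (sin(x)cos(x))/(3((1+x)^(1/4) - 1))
Both numerator and denominator → 0 as x → 0; this is a 0/0 indeterminate form.
Expand each to leading order near x = 0: numerator ~ x, denominator ~ 3·x/4.
The limit of the ratio is 4/3.

Final answer: 4/3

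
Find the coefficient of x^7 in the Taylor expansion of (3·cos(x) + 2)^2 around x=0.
Expand to order 7: (3·cos(x) + 2)^2 = -5·x^6/12 + 7·x^4/2 - 15·x^2 + 25 + O(x^8).
The coefficient of x^7 is 0.

Final answer: 0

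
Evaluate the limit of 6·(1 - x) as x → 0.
Direct substitution at x = 0 gives 6.

Final answer: 6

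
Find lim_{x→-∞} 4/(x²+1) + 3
Evaluate the dominant behaviour as x → -∞; each term tends to a finite value or vanishes.
Limit = 3.

Final answer: 3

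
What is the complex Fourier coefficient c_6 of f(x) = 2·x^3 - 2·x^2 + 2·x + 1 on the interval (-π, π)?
Compute the real Fourier coefficients first: a_6 = -2/9, b_6 = -2·π^2/3 - 5/9.
Then c_6 = (a_6 − i·b_6)/2 = -1/9 + 5·i/18 + i·π^2/3.

Final answer: -1/9 + 5·i/18 + i·π^2/3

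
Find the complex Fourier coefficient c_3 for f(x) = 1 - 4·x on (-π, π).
Compute the real Fourier coefficients first: a_3 = 0, b_3 = -8/3.
Then c_3 = (a_3 − i·b_3)/2 = 4·i/3.

Final answer: 4·i/3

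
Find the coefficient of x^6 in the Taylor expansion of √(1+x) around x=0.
Expand to order 6: √(1+x) = -21·x^6/1024 + 7·x^5/256 - 5·x^4/128 + x^3/16 - x^2/8 + x/2 + 1 + O(x^7).
The coefficient of x^6 is -21/1024.

Final answer: -21/1024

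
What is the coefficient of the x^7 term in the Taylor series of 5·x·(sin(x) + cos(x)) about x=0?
Expand to order 7: 5·x·(sin(x) + cos(x)) = -x^7/144 + x^6/24 + 5·x^5/24 - 5·x^4/6 - 5·x^3/2 + 5·x^2 + 5·x + O(x^8).
The coefficient of x^7 is -1/144.

Final answer: -1/144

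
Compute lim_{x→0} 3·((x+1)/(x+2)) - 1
Direct substitution at x = 0 gives 1/2.

Final answer: 1/2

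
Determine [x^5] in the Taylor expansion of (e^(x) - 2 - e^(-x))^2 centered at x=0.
Expand to order 5: (e^(x) - 2 - e^(-x))^2 = -x^5/15 + 4·x^4/3 - 4·x^3/3 + 4·x^2 - 8·x + 4 + O(x^6).
The coefficient of x^5 is -1/15.

Final answer: -1/15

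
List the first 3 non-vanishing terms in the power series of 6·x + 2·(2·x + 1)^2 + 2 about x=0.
8·x^2 + 14·x + 4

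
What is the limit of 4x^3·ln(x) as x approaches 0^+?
This is a 0·∞ indeterminate form at x → 0⁺.
Rewrite the product as 4·ln(x) / x^(-3) and apply L'Hôpital, or use the standard hierarchy x^(-3) ≫ |ln x| as x → 0⁺.
The indeterminate product → 0, so the limit = 0.

Final answer: 0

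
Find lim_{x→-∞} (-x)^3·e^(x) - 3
The product is a 0·∞ indeterminate form at x → -∞.
Rewrite the product as (-x)^3 / e^(-x) (an ∞/∞ form) and apply L'Hôpital, or use the standard hierarchy e^(|x|) ≫ |(-x)^3| as x → -∞.
The indeterminate product → 0, so the limit = -3.

Final answer: -3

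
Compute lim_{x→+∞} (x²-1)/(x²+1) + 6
Evaluate the dominant behaviour as x → +∞; each term tends to a finite value or vanishes.
Limit = 7.

Final answer: 7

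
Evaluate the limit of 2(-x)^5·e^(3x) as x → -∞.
This is a 0·∞ indeterminate form at x → -∞.
Rewrite the product as 2(-x)^5 / e^(-3x) (an ∞/∞ form) and apply L'Hôpital, or use the standard hierarchy e^(3|x|) ≫ |(-x)^5| as x → -∞.
The indeterminate product → 0, so the limit = 0.

Final answer: 0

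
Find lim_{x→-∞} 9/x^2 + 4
Evaluate the dominant behaviour as x → -∞; each term tends to a finite value or vanishes.
Limit = 4.

Final answer: 4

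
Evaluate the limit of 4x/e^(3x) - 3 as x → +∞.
The quotient is an ∞/∞ indeterminate form as x → +∞.
The exponential denominator e^(3x) dominates the polynomial numerator (e^x ≫ x as x → ∞), so the quotient → 0.
Adding the constant: 0 - 3 = -3. Limit = -3.

Final answer: -3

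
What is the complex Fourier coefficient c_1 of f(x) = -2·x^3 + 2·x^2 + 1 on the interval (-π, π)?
Compute the real Fourier coefficients first: a_1 = -8, b_1 = 24 - 4·π^2.
Then c_1 = (a_1 − i·b_1)/2 = -4 - 12·i + 2·i·π^2.

Final answer: -4 - 12·i + 2·i·π^2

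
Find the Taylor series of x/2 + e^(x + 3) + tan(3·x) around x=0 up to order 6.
x^6·e^(3)/720 + x^5·(e^(3)/120 + 162/5) + x^4·e^(3)/24 + x^3·(e^(3)/6 + 9) + x^2·e^(3)/2 + x·(7/2 + e^(3)) + e^(3)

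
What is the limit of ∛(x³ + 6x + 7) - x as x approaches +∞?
This is an ∞ − ∞ indeterminate form.
Multiply by (A² + AB + B²)/(A² + AB + B²) where A = ∛(x³+6x + 7), B = x to use A³ − B³ = (A−B)(A²+AB+B²); the x³ terms cancel, leaving (6x + 7)/(A²+AB+B²) with denominator ~ 3x², so the limit is 0.
Limit = 0.

Final answer: 0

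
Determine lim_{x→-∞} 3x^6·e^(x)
This is a 0·∞ indeterminate form at x → -∞.
Rewrite the product as 3x^6 / e^(-x) (an ∞/∞ form) and apply L'Hôpital, or use the standard hierarchy e^(|x|) ≫ |x^6| as x → -∞.
The indeterminate product → 0, so the limit = 0.

Final answer: 0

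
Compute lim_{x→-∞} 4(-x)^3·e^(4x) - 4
The product is a 0·∞ indeterminate form at x → -∞.
Rewrite the product as 4(-x)^3 / e^(-4x) (an ∞/∞ form) and apply L'Hôpital, or use the standard hierarchy e^(4|x|) ≫ |(-x)^3| as x → -∞.
The indeterminate product → 0, so the limit = -4.

Final answer: -4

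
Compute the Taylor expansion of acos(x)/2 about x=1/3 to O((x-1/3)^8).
acos(1/3)/2 - 3·√(2)·(x - 1/3)/8 - 9·√(2)·(x - 1/3)^2/128 - 99·√(2)·(x - 1/3)^3/1024 - 2349·√(2)·(x - 1/3)^4/32768 - 113481·√(2)·(x - 1/3)^5/1310720 - 384669·√(2)·(x - 1/3)^6/4194304 - 26311797·√(2)·(x - 1/3)^7/234881024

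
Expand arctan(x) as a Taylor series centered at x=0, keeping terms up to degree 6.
x^5/5 - x^3/3 + x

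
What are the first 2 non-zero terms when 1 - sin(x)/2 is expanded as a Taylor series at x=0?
1 - x/2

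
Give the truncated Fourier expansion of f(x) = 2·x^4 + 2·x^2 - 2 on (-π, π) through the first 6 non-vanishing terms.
(88 - 16·π^2)·cos(x) + (-4 + 4·π^2)·cos(2·x) + (8/27 - 16·π^2/9)·cos(3·x) + (1/8 + π^2)·cos(4·x) + (-16·π^2/25 - 104/625)·cos(5·x) - 2 + 2·π^2/3 + 2·π^4/5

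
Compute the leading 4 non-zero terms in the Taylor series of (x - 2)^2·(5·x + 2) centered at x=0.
5·x^3 - 18·x^2 + 12·x + 8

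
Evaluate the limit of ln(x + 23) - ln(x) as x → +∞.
This is an ∞ − ∞ indeterminate form.
Combine the logarithms: ln(x+23) − ln(x) = ln((x+23)/(x)) = ln(1 + 23/(x)) → ln(1) = 0.
Limit = 0.

Final answer: 0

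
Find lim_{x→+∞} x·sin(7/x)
As x → +∞: let u = 7/x → 0⁺; then x·sin(7/x) = 7·sin(u)/u → 7·1 = 7.
Limit = 7.

Final answer: 7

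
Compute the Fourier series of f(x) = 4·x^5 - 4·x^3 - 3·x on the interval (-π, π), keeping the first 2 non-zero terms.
(-168·π^2 + 8·π^4 + 1002)·sin(x) + (-4·π^4 - 33 + 24·π^2)·sin(2·x)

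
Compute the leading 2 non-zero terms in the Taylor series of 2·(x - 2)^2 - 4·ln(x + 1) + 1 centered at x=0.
9 - 12·x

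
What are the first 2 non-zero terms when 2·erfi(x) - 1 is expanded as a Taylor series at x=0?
4·x/√(π) - 1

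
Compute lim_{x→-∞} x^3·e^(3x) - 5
The product is a 0·∞ indeterminate form at x → -∞.
Rewrite the product as x^3 / e^(-3x) (an ∞/∞ form) and apply L'Hôpital, or use the standard hierarchy e^(3|x|) ≫ |x^3| as x → -∞.
The indeterminate product → 0, so the limit = -5.

Final answer: -5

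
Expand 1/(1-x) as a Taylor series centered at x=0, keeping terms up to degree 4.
x^4 + x^3 + x^2 + x + 1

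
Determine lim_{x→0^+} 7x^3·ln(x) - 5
The product is a 0·∞ indeterminate form at x → 0⁺.
Rewrite the product as 7·ln(x) / x^(-3) and apply L'Hôpital, or use the standard hierarchy x^(-3) ≫ |ln x| as x → 0⁺.
The indeterminate product → 0, so the limit = -5.

Final answer: -5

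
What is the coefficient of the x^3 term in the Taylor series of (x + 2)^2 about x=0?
Expand to order 3: (x + 2)^2 = x^2 + 4·x + 4 + O(x^4).
The coefficient of x^3 is 0.

Final answer: 0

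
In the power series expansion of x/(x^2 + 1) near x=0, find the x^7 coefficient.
Expand to order 7: x/(x^2 + 1) = -x^7 + x^5 - x^3 + x + O(x^8).
The coefficient of x^7 is -1.

Final answer: -1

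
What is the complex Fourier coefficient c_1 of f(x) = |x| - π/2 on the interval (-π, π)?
Compute the real Fourier coefficients first: a_1 = -4/π, b_1 = 0.
Then c_1 = (a_1 − i·b_1)/2 = -2/π.

Final answer: -2/π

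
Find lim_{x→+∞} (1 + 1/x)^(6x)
As x → +∞: write (1 + 1/x)^(6x) = ((1 + 1/x)^x)^6 → (e^1)^6 = e^6.
Limit = e^(6).

Final answer: e^(6)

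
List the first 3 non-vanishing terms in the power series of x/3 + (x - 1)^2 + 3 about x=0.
x^2 - 5·x/3 + 4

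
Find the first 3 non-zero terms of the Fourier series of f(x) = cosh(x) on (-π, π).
-cos(x)·sinh(π)/π + 2·cos(2·x)·sinh(π)/(5·π) + sinh(π)/π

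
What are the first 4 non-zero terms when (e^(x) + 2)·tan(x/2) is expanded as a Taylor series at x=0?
x^4/8 + 3·x^3/8 + x^2/2 + 3·x/2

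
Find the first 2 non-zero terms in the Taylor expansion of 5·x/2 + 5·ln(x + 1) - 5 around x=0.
15·x/2 - 5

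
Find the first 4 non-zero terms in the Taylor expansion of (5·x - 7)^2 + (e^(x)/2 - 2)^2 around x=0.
x^4/12 + 49·x^2/2 - 143·x/2 + 205/4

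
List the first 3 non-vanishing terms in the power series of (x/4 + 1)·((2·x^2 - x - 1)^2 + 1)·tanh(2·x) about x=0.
-31·x^3/3 + 5·x^2 + 4·x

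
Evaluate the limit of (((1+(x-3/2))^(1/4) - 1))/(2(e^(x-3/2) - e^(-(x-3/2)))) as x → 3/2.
Both numerator and denominator → 0 as x → 3/2; this is a 0/0 indeterminate form.
Expand each to leading order near x = 3/2: numerator ~ (x - 3/2)/4, denominator ~ 4·(x - 3/2).
The limit of the ratio is 1/16.

Final answer: 1/16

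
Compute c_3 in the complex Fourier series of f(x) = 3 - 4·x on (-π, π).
Compute the real Fourier coefficients first: a_3 = 0, b_3 = -8/3.
Then c_3 = (a_3 − i·b_3)/2 = 4·i/3.

Final answer: 4·i/3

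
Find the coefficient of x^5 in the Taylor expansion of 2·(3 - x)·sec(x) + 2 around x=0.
Expand to order 5: 2·(3 - x)·sec(x) + 2 = -5·x^5/12 + 5·x^4/4 - x^3 + 3·x^2 - 2·x + 8 + O(x^6).
The coefficient of x^5 is -5/12.

Final answer: -5/12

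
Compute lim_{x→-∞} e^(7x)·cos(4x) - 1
Evaluate the dominant behaviour as x → -∞; each term tends to a finite value or vanishes.
Limit = -1.

Final answer: -1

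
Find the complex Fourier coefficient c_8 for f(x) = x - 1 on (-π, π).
Compute the real Fourier coefficients first: a_8 = 0, b_8 = -1/4.
Then c_8 = (a_8 − i·b_8)/2 = i/8.

Final answer: i/8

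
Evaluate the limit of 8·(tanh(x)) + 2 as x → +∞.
Evaluate the dominant behaviour as x → +∞; each term tends to a finite value or vanishes.
Limit = 10.

Final answer: 10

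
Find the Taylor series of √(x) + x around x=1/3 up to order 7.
1/3 + √(3)/3 + (√(3)/2 + 1)·(x - 1/3) - 3·√(3)·(x - 1/3)^2/8 + 9·√(3)·(x - 1/3)^3/16 - 135·√(3)·(x - 1/3)^4/128 + 567·√(3)·(x - 1/3)^5/256 - 5103·√(3)·(x - 1/3)^6/1024 + 24057·√(3)·(x - 1/3)^7/2048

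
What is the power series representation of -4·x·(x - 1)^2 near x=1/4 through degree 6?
-9/16 - 3·(x - 1/4)/4 + 5·(x - 1/4)^2 - 4·(x - 1/4)^3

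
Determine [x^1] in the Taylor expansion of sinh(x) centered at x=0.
Expand to order 1: sinh(x) = x + O(x^2).
The coefficient of x^1 is 1.

Final answer: 1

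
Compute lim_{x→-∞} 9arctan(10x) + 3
Evaluate the dominant behaviour as x → -∞; each term tends to a finite value or vanishes.
Limit = 3 - 9·π/2.

Final answer: 3 - 9·π/2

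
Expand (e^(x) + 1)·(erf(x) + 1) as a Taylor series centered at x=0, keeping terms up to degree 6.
x^6·(1/720 + 19/(180·√(π))) + x^5·(1/120 + 3/(20·√(π))) + x^4·(1/24 - 1/(3·√(π))) + x^3·(1/6 - 1/(3·√(π))) + x^2·(1/2 + 2/√(π)) + x·(1 + 4/√(π)) + 2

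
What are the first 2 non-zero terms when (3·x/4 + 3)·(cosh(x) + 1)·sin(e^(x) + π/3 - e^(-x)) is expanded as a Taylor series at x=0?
x·(3·√(3)/4 + 6) + 3·√(3)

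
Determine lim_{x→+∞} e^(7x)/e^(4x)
This is an ∞/∞ indeterminate form as x → +∞.
Rewrite e^(7x)/e^(4x) = e^((7−4)x) = e^(3x); the exponent coefficient is 3 > 0 so e^(3x) → ∞.
Limit = ∞.

Final answer: ∞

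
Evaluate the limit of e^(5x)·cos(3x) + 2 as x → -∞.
Evaluate the dominant behaviour as x → -∞; each term tends to a finite value or vanishes.
Limit = 2.

Final answer: 2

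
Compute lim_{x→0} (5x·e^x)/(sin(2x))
Both numerator and denominator → 0 as x → 0; this is a 0/0 indeterminate form.
Expand each to leading order near x = 0: numerator ~ 5·x, denominator ~ 2·x.
The limit of the ratio is 5/2.

Final answer: 5/2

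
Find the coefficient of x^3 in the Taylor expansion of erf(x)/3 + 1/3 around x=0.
Expand to order 3: erf(x)/3 + 1/3 = -2·x^3/(9·√(π)) + 2·x/(3·√(π)) + 1/3 + O(x^4).
The coefficient of x^3 is -2/(9·√(π)).

Final answer: -2/(9·√(π))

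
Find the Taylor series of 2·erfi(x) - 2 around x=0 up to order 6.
2·x^5/(5·√(π)) + 4·x^3/(3·√(π)) + 4·x/√(π) - 2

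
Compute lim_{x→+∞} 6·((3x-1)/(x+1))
Evaluate the dominant behaviour as x → +∞; each term tends to a finite value or vanishes.
Limit = 18.

Final answer: 18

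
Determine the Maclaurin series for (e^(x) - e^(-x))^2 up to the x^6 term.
8·x^6/45 + 4·x^4/3 + 4·x^2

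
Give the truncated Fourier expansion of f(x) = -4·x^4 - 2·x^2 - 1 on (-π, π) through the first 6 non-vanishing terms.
(-184 + 32·π^2)·cos(x) + (10 - 8·π^2)·cos(2·x) + (-40/27 + 32·π^2/9)·cos(3·x) + (1/4 - 2·π^2)·cos(4·x) + (8/625 + 32·π^2/25)·cos(5·x) - 4·π^4/5 - 2·π^2/3 - 1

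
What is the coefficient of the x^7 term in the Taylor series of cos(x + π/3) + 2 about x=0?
Expand to order 7: cos(x + π/3) + 2 = √(3)·x^7/10080 - x^6/1440 - √(3)·x^5/240 + x^4/48 + √(3)·x^3/12 - x^2/4 - √(3)·x/2 + 5/2 + O(x^8).
The coefficient of x^7 is √(3)/10080.

Final answer: √(3)/10080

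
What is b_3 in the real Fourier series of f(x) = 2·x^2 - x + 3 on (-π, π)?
b_3 = (1/π) ∫_{-π}^{π} f(x)·sin(3x) dx.
Evaluate the integral (use parity and integration by parts as needed): b_3 = -2/3.

Final answer: -2/3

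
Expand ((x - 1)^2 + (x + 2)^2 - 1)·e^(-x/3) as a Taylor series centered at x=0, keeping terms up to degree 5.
-167·x^5/14580 + 49·x^4/486 - 47·x^3/81 + 14·x^2/9 + 2·x/3 + 4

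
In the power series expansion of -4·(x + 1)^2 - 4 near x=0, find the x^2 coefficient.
Expand to order 2: -4·(x + 1)^2 - 4 = -4·x^2 - 8·x - 8 + O(x^3).
The coefficient of x^2 is -4.

Final answer: -4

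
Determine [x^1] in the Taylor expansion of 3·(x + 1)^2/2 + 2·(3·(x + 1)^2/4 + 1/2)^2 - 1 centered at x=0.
Expand to order 1: 3·(x + 1)^2/2 + 2·(3·(x + 1)^2/4 + 1/2)^2 - 1 = 21·x/2 + 29/8 + O(x^2).
The coefficient of x^1 is 21/2.

Final answer: 21/2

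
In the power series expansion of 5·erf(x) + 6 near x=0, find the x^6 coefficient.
Expand to order 6: 5·erf(x) + 6 = x^5/√(π) - 10·x^3/(3·√(π)) + 10·x/√(π) + 6 + O(x^7).
The coefficient of x^6 is 0.

Final answer: 0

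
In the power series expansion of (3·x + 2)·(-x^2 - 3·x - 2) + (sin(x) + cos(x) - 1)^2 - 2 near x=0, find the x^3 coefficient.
Expand to order 3: (3·x + 2)·(-x^2 - 3·x - 2) + (sin(x) + cos(x) - 1)^2 - 2 = -4·x^3 - 10·x^2 - 12·x - 6 + O(x^4).
The coefficient of x^3 is -4.

Final answer: -4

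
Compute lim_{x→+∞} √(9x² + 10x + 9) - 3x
As x → +∞: multiply by the conjugate to get (10x+9)/(√(9x²+10x+9)+3x); the denominator ~ 6x, so the limit is 10/6 = 5/3.
Limit = 5/3.

Final answer: 5/3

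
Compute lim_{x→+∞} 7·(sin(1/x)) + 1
Evaluate the dominant behaviour as x → +∞; each term tends to a finite value or vanishes.
Limit = 1.

Final answer: 1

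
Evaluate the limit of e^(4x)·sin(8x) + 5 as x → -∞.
Evaluate the dominant behaviour as x → -∞; each term tends to a finite value or vanishes.
Limit = 5.

Final answer: 5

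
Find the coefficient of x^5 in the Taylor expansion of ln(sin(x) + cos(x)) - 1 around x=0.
Expand to order 5: ln(sin(x) + cos(x)) - 1 = 2·x^5/3 - 2·x^4/3 + 2·x^3/3 - x^2 + x - 1 + O(x^6).
The coefficient of x^5 is 2/3.

Final answer: 2/3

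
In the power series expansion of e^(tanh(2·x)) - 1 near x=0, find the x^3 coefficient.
Expand to order 3: e^(tanh(2·x)) - 1 = -4·x^3/3 + 2·x^2 + 2·x + O(x^4).
The coefficient of x^3 is -4/3.

Final answer: -4/3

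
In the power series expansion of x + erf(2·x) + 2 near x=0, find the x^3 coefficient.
Expand to order 3: x + erf(2·x) + 2 = -16·x^3/(3·√(π)) + x·(1 + 4/√(π)) + 2 + O(x^4).
The coefficient of x^3 is -16/(3·√(π)).

Final answer: -16/(3·√(π))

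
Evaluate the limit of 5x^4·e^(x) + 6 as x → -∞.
The product is a 0·∞ indeterminate form at x → -∞.
Rewrite the product as 5x^4 / e^(-x) (an ∞/∞ form) and apply L'Hôpital, or use the standard hierarchy e^(|x|) ≫ |x^4| as x → -∞.
The indeterminate product → 0, so the limit = 6.

Final answer: 6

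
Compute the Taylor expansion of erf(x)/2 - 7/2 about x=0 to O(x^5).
-x^3/(3·√(π)) + x/√(π) - 7/2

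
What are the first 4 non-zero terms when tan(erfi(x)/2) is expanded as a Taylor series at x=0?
x^7·(17/(315·π^(7/2)) + 2/(9·π^(5/2)) + 1/(42·√(π)) + 19/(90·π^(3/2))) + x^5·(2/(15·π^(5/2)) + 1/(10·√(π)) + 1/(3·π^(3/2))) + x^3·(1/(3·π^(3/2)) + 1/(3·√(π))) + x/√(π)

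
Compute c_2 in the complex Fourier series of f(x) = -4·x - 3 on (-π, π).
Compute the real Fourier coefficients first: a_2 = 0, b_2 = 4.
Then c_2 = (a_2 − i·b_2)/2 = -2·i.

Final answer: -2·i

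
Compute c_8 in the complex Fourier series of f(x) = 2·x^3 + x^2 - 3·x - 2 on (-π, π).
Compute the real Fourier coefficients first: a_8 = 1/16, b_8 = 51/64 - π^2/2.
Then c_8 = (a_8 − i·b_8)/2 = 1/32 - 51·i/128 + i·π^2/4.

Final answer: 1/32 - 51·i/128 + i·π^2/4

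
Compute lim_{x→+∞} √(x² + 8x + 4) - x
This is an ∞ − ∞ indeterminate form.
Multiply and divide by the conjugate √(x²+8x + 4) + x; the x² terms cancel, leaving (8x + 4)/(√(x²+8x + 4)+x) → 8/2 = 4.
Limit = 4.

Final answer: 4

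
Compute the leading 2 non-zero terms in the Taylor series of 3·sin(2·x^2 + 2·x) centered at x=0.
6·x^2 + 6·x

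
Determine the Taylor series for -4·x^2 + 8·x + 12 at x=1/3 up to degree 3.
128/9 + 16·(x - 1/3)/3 - 4·(x - 1/3)^2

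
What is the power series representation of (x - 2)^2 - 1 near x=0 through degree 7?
x^2 - 4·x + 3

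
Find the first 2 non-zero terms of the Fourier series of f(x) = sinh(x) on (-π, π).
sin(x)·sinh(π)/π - 4·sin(2·x)·sinh(π)/(5·π)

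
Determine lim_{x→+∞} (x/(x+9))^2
As x → +∞: x/(x+9) = 1/(1 + 9/x) → 1, and the 2nd power of a limit-1 base also → 1.
Limit = 1.

Final answer: 1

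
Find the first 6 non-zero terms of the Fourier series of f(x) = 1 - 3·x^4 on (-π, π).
(-144 + 24·π^2)·cos(x) + (9 - 6·π^2)·cos(2·x) + (-16/9 + 8·π^2/3)·cos(3·x) + (9/16 - 3·π^2/2)·cos(4·x) + (-144/625 + 24·π^2/25)·cos(5·x) - 3·π^4/5 + 1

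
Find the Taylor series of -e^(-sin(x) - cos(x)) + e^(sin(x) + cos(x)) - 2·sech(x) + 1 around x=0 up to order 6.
x^6·(17·e^(-1)/720 + 61/360 + 71·e/720) + x^5·(e^(-1)/60 + e/10) + x^4·(-5·e/24 - 5/12 - 5·e^(-1)/24) + x^3·(-e/2 + e^(-1)/2) + x^2·(1 - e^(-1)) + x·(e^(-1) + e) - 1 - e^(-1) + e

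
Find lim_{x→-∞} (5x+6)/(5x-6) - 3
Evaluate the dominant behaviour as x → -∞; each term tends to a finite value or vanishes.
Limit = -2.

Final answer: -2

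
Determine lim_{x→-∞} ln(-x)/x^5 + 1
The quotient is an ∞/∞ indeterminate form as x → -∞.
Compare growth rates of the dominant terms (exponentials ≫ polynomials ≫ logarithms), or apply L'Hôpital's rule; the quotient → 0.
Adding the constant: 0 + 1 = 1. Limit = 1.

Final answer: 1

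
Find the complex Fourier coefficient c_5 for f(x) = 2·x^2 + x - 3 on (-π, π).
Compute the real Fourier coefficients first: a_5 = -8/25, b_5 = 2/5.
Then c_5 = (a_5 − i·b_5)/2 = -4/25 - i/5.

Final answer: -4/25 - i/5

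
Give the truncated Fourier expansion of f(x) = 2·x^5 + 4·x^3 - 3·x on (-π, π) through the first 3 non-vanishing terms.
(-72·π^2 + 4·π^4 + 426)·sin(x) + (-2·π^4 - 6 + 6·π^2)·sin(2·x) + (-8·π^2/27 - 146/81 + 4·π^4/3)·sin(3·x)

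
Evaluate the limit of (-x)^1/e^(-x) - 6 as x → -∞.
The quotient is an ∞/∞ indeterminate form as x → -∞.
Compare growth rates of the dominant terms (exponentials ≫ polynomials ≫ logarithms), or apply L'Hôpital's rule; the quotient → 0.
Adding the constant: 0 - 6 = -6. Limit = -6.

Final answer: -6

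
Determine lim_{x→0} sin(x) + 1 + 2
Direct substitution at x = 0 gives 3.

Final answer: 3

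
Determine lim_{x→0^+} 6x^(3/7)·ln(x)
This is a 0·∞ indeterminate form at x → 0⁺.
Rewrite the product as 6·ln(x) / x^(-3/7) and apply L'Hôpital, or use the standard hierarchy x^(-3/7) ≫ |ln x| as x → 0⁺.
The indeterminate product → 0, so the limit = 0.

Final answer: 0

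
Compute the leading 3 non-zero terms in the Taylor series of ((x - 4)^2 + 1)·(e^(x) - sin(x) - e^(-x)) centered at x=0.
19·x^3/2 - 8·x^2 + 17·x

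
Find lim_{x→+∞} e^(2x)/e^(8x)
This is an ∞/∞ indeterminate form as x → +∞.
Rewrite e^(2x)/e^(8x) = e^((2−8)x) = e^(-6x); the exponent coefficient is -6 < 0 so e^(-6x) → 0.
Limit = 0.

Final answer: 0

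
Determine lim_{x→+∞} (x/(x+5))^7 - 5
As x → +∞: x/(x+5) = 1/(1 + 5/x) → 1, and the 7th power of a limit-1 base also → 1; with the additive constant, 1 - 5 = -4.
Limit = -4.

Final answer: -4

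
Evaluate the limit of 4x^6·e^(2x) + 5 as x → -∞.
The product is a 0·∞ indeterminate form at x → -∞.
Rewrite the product as 4x^6 / e^(-2x) (an ∞/∞ form) and apply L'Hôpital, or use the standard hierarchy e^(2|x|) ≫ |x^6| as x → -∞.
The indeterminate product → 0, so the limit = 5.

Final answer: 5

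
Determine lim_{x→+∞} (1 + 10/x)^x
As x → +∞: this is the defining limit (1 + 10/x)^x → e^10.
Limit = e^(10).

Final answer: e^(10)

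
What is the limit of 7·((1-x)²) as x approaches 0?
Direct substitution at x = 0 gives 7.

Final answer: 7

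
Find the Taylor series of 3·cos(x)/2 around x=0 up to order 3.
3/2 - 3·x^2/4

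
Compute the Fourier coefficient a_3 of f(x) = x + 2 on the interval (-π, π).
a_3 = (1/π) ∫_{-π}^{π} f(x)·cos(3x) dx.
Evaluate the integral (use parity and integration by parts as needed): a_3 = 0.

Final answer: 0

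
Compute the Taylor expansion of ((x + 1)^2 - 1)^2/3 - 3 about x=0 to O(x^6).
x^4/3 + 4·x^3/3 + 4·x^2/3 - 3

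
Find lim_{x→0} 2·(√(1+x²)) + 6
Direct substitution at x = 0 gives 8.

Final answer: 8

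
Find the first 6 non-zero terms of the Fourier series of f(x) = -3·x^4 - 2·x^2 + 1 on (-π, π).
(-136 + 24·π^2)·cos(x) + (7 - 6·π^2)·cos(2·x) + (-8/9 + 8·π^2/3)·cos(3·x) + (1/16 - 3·π^2/2)·cos(4·x) + (56/625 + 24·π^2/25)·cos(5·x) - 3·π^4/5 - 2·π^2/3 + 1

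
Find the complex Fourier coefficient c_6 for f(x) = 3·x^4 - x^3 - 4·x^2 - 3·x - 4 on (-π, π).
Compute the real Fourier coefficients first: a_6 = -5/9 + 2·π^2/3, b_6 = 17/18 + π^2/3.
Then c_6 = (a_6 − i·b_6)/2 = -5/18 + π^2/3 - i·π^2/6 - 17·i/36.

Final answer: -5/18 + π^2/3 - i·π^2/6 - 17·i/36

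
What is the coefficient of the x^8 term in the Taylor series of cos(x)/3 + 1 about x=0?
Expand to order 8: cos(x)/3 + 1 = x^8/120960 - x^6/2160 + x^4/72 - x^2/6 + 4/3 + O(x^9).
The coefficient of x^8 is 1/120960.

Final answer: 1/120960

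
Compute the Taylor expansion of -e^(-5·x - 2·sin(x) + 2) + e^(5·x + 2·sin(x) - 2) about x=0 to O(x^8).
x^7·(659489·e^(-2)/5040 + 659489·e^(2)/5040) + x^6·(-104053·e^(2)/720 + 104053·e^(-2)/720) + x^5·(15829·e^(-2)/120 + 15829·e^(2)/120) + x^4·(-2345·e^(2)/24 + 2345·e^(-2)/24) + x^3·(341·e^(-2)/6 + 341·e^(2)/6) + x^2·(-49·e^(2)/2 + 49·e^(-2)/2) + x·(7·e^(-2) + 7·e^(2)) - e^(2) + e^(-2)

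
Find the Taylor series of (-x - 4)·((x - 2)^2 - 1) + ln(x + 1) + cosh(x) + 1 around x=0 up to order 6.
-119·x^6/720 + x^5/5 - 5·x^4/24 - 2·x^3/3 + 14·x - 10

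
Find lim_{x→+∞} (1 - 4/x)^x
As x → +∞: this is the defining limit (1 - 4/x)^x → e^(-4).
Limit = e^(-4).

Final answer: e^(-4)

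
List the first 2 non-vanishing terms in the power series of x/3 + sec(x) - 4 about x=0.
x/3 - 3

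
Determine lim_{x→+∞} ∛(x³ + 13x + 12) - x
This is an ∞ − ∞ indeterminate form.
Multiply by (A² + AB + B²)/(A² + AB + B²) where A = ∛(x³+13x + 12), B = x to use A³ − B³ = (A−B)(A²+AB+B²); the x³ terms cancel, leaving (13x + 12)/(A²+AB+B²) with denominator ~ 3x², so the limit is 0.
Limit = 0.

Final answer: 0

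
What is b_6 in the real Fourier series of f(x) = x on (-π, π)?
b_6 = (1/π) ∫_{-π}^{π} f(x)·sin(6x) dx.
Evaluate the integral (use parity and integration by parts as needed): b_6 = -1/3.

Final answer: -1/3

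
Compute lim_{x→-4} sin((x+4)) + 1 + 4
Direct substitution at x = -4 gives 5.

Final answer: 5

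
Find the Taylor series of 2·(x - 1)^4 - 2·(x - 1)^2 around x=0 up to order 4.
2·x^4 - 8·x^3 + 10·x^2 - 4·x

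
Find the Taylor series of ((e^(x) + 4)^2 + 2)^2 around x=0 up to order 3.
264·x^3 + 424·x^2 + 540·x + 729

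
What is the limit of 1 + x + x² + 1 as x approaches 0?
Direct substitution at x = 0 gives 2.

Final answer: 2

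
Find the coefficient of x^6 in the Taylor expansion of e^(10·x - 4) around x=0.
Expand to order 6: e^(10·x - 4) = 12500·x^6·e^(-4)/9 + 2500·x^5·e^(-4)/3 + 1250·x^4·e^(-4)/3 + 500·x^3·e^(-4)/3 + 50·x^2·e^(-4) + 10·x·e^(-4) + e^(-4) + O(x^7).
The coefficient of x^6 is 12500·e^(-4)/9.

Final answer: 12500·e^(-4)/9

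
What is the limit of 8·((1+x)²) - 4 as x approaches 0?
Direct substitution at x = 0 gives 4.

Final answer: 4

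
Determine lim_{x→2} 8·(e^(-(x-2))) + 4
Direct substitution at x = 2 gives 12.

Final answer: 12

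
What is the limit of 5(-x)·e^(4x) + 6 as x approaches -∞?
The product is a 0·∞ indeterminate form at x → -∞.
Rewrite the product as 5(-x) / e^(-4x) (an ∞/∞ form) and apply L'Hôpital, or use the standard hierarchy e^(4|x|) ≫ |(-x)| as x → -∞.
The indeterminate product → 0, so the limit = 6.

Final answer: 6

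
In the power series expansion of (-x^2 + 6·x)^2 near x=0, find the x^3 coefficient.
Expand to order 3: (-x^2 + 6·x)^2 = -12·x^3 + 36·x^2 + O(x^4).
The coefficient of x^3 is -12.

Final answer: -12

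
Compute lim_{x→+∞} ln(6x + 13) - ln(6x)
This is an ∞ − ∞ indeterminate form.
Combine the logarithms: ln(6x+13) − ln(6x) = ln((6x+13)/(6x)) = ln(1 + 13/(6x)) → ln(1) = 0.
Limit = 0.

Final answer: 0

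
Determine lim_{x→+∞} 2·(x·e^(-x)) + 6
Evaluate the dominant behaviour as x → +∞; each term tends to a finite value or vanishes.
Limit = 6.

Final answer: 6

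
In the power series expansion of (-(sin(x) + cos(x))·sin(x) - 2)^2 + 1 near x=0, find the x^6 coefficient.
Expand to order 6: (-(sin(x) + cos(x))·sin(x) - 2)^2 + 1 = 2·x^6/9 - 22·x^5/15 - 5·x^4/3 - 2·x^3/3 + 5·x^2 + 4·x + 5 + O(x^7).
The coefficient of x^6 is 2/9.

Final answer: 2/9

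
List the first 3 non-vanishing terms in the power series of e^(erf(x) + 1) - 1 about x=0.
2·e·x^2/π + 2·e·x/√(π) - 1 + e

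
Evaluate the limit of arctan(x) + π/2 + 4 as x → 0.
Direct substitution at x = 0 gives π/2 + 4.

Final answer: π/2 + 4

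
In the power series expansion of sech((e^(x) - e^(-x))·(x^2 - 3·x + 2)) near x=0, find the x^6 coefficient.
22688/45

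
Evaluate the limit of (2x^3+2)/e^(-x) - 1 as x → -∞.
The quotient is an ∞/∞ indeterminate form as x → -∞.
Compare growth rates of the dominant terms (exponentials ≫ polynomials ≫ logarithms), or apply L'Hôpital's rule; the quotient → 0.
Adding the constant: 0 - 1 = -1. Limit = -1.

Final answer: -1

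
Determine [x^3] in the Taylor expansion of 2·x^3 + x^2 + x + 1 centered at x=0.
Expand to order 3: 2·x^3 + x^2 + x + 1 = 2·x^3 + x^2 + x + 1 + O(x^4).
The coefficient of x^3 is 2.

Final answer: 2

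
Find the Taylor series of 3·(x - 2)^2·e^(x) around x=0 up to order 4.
-x^3 - 3·x^2 + 12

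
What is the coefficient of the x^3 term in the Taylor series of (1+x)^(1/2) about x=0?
Expand to order 3: (1+x)^(1/2) = x^3/16 - x^2/8 + x/2 + 1 + O(x^4).
The coefficient of x^3 is 1/16.

Final answer: 1/16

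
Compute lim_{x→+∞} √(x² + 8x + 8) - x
As x → +∞: multiply by the conjugate to get (8x+8)/(√(x²+8x+8)+x); the denominator ~ 2x, so the limit is 8/2 = 4.
Limit = 4.

Final answer: 4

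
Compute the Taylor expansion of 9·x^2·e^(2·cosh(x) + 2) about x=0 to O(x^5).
9·x^4·e^(4) + 9·x^2·e^(4)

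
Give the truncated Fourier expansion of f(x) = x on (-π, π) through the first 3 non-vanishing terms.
2·sin(x) - sin(2·x) + 2·sin(3·x)/3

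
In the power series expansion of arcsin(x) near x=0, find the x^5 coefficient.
Expand to order 5: arcsin(x) = 3·x^5/40 + x^3/6 + x + O(x^6).
The coefficient of x^5 is 3/40.

Final answer: 3/40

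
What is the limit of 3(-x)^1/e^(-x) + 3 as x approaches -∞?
The quotient is an ∞/∞ indeterminate form as x → -∞.
Compare growth rates of the dominant terms (exponentials ≫ polynomials ≫ logarithms), or apply L'Hôpital's rule; the quotient → 0.
Adding the constant: 0 + 3 = 3. Limit = 3.

Final answer: 3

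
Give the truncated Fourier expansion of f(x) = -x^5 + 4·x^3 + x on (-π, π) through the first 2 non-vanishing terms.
(-286 - 2·π^4 + 48·π^2)·sin(x) + (-9·π^2 + 25/2 + π^4)·sin(2·x)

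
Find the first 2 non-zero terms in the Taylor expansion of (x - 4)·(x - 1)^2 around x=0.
9·x - 4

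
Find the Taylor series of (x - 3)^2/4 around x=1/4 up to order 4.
121/64 - 11·(x - 1/4)/8 + (x - 1/4)^2/4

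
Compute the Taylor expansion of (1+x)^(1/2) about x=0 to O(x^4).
x^3/16 - x^2/8 + x/2 + 1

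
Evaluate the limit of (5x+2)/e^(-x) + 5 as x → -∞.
The quotient is an ∞/∞ indeterminate form as x → -∞.
Compare growth rates of the dominant terms (exponentials ≫ polynomials ≫ logarithms), or apply L'Hôpital's rule; the quotient → 0.
Adding the constant: 0 + 5 = 5. Limit = 5.

Final answer: 5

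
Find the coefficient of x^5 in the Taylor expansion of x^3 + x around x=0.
Expand to order 5: x^3 + x = x^3 + x + O(x^6).
The coefficient of x^5 is 0.

Final answer: 0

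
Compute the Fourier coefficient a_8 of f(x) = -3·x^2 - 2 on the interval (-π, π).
a_8 = (1/π) ∫_{-π}^{π} f(x)·cos(8x) dx.
Evaluate the integral (use parity and integration by parts as needed): a_8 = -3/16.

Final answer: -3/16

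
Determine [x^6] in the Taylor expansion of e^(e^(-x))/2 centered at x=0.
Expand to order 6: e^(e^(-x))/2 = 203·e·x^6/1440 - 13·e·x^5/60 + 5·e·x^4/16 - 5·e·x^3/12 + e·x^2/2 - e·x/2 + e/2 + O(x^7).
The coefficient of x^6 is 203·e/1440.

Final answer: 203·e/1440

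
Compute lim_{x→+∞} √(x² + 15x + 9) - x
This is an ∞ − ∞ indeterminate form.
Multiply and divide by the conjugate √(x²+15x + 9) + x; the x² terms cancel, leaving (15x + 9)/(√(x²+15x + 9)+x) → 15/2.
Limit = 15/2.

Final answer: 15/2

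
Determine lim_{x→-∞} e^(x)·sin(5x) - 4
Evaluate the dominant behaviour as x → -∞; each term tends to a finite value or vanishes.
Limit = -4.

Final answer: -4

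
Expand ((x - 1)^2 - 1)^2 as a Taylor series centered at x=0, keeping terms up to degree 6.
x^4 - 4·x^3 + 4·x^2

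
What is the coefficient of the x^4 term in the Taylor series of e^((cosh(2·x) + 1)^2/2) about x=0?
Expand to order 4: e^((cosh(2·x) + 1)^2/2) = 34·x^4·e^(2)/3 + 4·x^2·e^(2) + e^(2) + O(x^5).
The coefficient of x^4 is 34·e^(2)/3.

Final answer: 34·e^(2)/3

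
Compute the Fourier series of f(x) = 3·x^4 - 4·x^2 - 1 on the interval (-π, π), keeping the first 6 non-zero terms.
(160 - 24·π^2)·cos(x) + (-13 + 6·π^2)·cos(2·x) + (32/9 - 8·π^2/3)·cos(3·x) + (-25/16 + 3·π^2/2)·cos(4·x) + (544/625 - 24·π^2/25)·cos(5·x) - 4·π^2/3 - 1 + 3·π^4/5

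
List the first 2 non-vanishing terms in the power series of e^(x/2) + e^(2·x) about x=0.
5·x/2 + 2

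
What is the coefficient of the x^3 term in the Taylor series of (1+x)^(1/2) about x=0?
Expand to order 3: (1+x)^(1/2) = x^3/16 - x^2/8 + x/2 + 1 + O(x^4).
The coefficient of x^3 is 1/16.

Final answer: 1/16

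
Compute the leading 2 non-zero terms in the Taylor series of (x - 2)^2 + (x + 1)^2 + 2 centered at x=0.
7 - 2·x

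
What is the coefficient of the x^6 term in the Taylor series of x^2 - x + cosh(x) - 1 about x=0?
Expand to order 6: x^2 - x + cosh(x) - 1 = x^6/720 + x^4/24 + 3·x^2/2 - x + O(x^7).
The coefficient of x^6 is 1/720.

Final answer: 1/720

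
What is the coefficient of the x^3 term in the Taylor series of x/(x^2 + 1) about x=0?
Expand to order 3: x/(x^2 + 1) = -x^3 + x + O(x^4).
The coefficient of x^3 is -1.

Final answer: -1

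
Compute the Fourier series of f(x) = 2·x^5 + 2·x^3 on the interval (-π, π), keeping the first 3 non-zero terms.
(-76·π^2 + 4·π^4 + 456)·sin(x) + (-2·π^4 - 12 + 8·π^2)·sin(2·x) + (-44·π^2/27 + 88/81 + 4·π^4/3)·sin(3·x)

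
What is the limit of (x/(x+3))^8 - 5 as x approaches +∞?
As x → +∞: x/(x+3) = 1/(1 + 3/x) → 1, and the 8th power of a limit-1 base also → 1; with the additive constant, 1 - 5 = -4.
Limit = -4.

Final answer: -4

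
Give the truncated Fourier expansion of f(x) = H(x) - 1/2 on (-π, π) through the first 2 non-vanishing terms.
2·sin(x)/π + 2·sin(3·x)/(3·π)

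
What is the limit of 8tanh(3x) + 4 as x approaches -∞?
Evaluate the dominant behaviour as x → -∞; each term tends to a finite value or vanishes.
Limit = -4.

Final answer: -4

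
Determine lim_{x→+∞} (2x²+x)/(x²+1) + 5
Evaluate the dominant behaviour as x → +∞; each term tends to a finite value or vanishes.
Limit = 7.

Final answer: 7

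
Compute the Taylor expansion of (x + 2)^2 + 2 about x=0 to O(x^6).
x^2 + 4·x + 6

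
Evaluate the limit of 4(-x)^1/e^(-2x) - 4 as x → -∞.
The quotient is an ∞/∞ indeterminate form as x → -∞.
Compare growth rates of the dominant terms (exponentials ≫ polynomials ≫ logarithms), or apply L'Hôpital's rule; the quotient → 0.
Adding the constant: 0 - 4 = -4. Limit = -4.

Final answer: -4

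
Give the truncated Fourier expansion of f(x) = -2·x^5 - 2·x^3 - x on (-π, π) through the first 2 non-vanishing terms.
(-458 - 4·π^4 + 76·π^2)·sin(x) + (-8·π^2 + 13 + 2·π^4)·sin(2·x)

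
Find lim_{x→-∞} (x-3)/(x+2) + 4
Evaluate the dominant behaviour as x → -∞; each term tends to a finite value or vanishes.
Limit = 5.

Final answer: 5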